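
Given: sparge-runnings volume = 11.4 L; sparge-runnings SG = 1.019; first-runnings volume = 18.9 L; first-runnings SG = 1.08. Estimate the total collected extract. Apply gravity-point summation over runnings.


total = Σ (SG_i − 1)·1000·V_i
first = (1.08 − 1)·1000·18.9 = 1512.0000
sparge = (1.019 − 1)·1000·11.4 = 216.6000
total = 1512.0000 + 216.6000

1728.6000 gravity·L


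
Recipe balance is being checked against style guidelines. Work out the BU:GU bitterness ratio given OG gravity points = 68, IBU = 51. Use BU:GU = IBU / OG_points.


BU:GU = 51 / 68

0.7500


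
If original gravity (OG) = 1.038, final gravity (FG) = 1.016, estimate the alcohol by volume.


ABV = (OG − FG) · 131.25
ABV = (1.038 − 1.016) · 131.25

2.8875 % ABV


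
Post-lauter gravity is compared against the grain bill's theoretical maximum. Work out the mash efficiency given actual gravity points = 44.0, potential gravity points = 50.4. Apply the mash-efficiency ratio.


efficiency = actual / potential × 100
efficiency = 44.0 / 50.4 × 100

87.3016 %


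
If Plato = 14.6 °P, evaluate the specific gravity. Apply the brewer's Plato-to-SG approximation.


SG = 259/(259 − P)
SG = 259/(259 − 14.6)

1.0597


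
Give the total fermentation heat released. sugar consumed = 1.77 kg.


Q = m_sugar · 590 kJ/kg
Q = 1.77 · 590

1044.3000 kJ


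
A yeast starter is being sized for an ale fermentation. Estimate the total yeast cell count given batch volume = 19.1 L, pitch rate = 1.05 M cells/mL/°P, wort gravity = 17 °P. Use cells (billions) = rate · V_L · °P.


cells = 1.05 · 19.1 · 17

340.9350 billion cells


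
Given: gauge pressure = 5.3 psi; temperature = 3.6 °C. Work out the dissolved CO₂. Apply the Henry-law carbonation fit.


vols = (P + 14.695)·(0.01821 + 0.09011·e^(−0.04·T))
vols = (5.3 + 14.695)·(0.01821 + 0.09011·e^(−0.04·3.6))

1.9242 volumes


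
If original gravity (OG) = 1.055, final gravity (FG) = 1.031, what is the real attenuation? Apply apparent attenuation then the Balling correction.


AA = (OG−FG)/(OG−1)·100;  RA = AA·0.8192
AA = (1.055 − 1.031)/(1.055 − 1)·100 = 43.6364
RA = 43.6364·0.8192

35.7469 %


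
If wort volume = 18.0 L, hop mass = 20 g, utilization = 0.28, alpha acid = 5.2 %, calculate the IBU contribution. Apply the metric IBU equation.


IBU = (α/100)·mass·U·1000 / V
IBU = (5.2/100)·20·0.28·1000 / 18.0

16.1778 IBU


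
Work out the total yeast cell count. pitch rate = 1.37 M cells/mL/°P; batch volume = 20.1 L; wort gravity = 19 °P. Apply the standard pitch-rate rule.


cells (billions) = rate · V_L · °P
cells = 1.37 · 20.1 · 19

523.2030 billion cells


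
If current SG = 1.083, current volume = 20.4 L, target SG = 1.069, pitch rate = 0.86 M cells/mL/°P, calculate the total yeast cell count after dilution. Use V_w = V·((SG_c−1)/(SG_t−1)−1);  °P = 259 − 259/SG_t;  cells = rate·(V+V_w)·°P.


V_w = 20.4·((1.083−1)/(1.069−1)−1) = 4.1391
V_final = 20.4 + 4.1391 = 24.5391
°P = 259 − 259/1.069 = 16.7175
cells = 0.86·24.5391·16.7175

352.8002 billion cells


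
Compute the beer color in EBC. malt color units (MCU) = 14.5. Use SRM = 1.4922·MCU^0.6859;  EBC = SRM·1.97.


SRM = 1.4922·14.5^0.6859 = 9.3413
EBC = 9.3413·1.97

18.4024 EBC


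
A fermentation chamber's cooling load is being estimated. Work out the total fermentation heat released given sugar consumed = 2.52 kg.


Q = m_sugar · 590 kJ/kg
Q = 2.52 · 590

1486.8000 kJ


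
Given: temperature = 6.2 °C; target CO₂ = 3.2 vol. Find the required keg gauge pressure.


psi = vols/(0.01821 + 0.09011·e^(−0.04·T)) − 14.695
psi = 3.2/(0.01821 + 0.09011·e^(−0.04·6.2)) − 14.695

21.4517 psi


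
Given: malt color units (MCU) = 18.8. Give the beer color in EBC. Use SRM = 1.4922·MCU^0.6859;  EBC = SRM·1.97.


SRM = 1.4922·18.8^0.6859 = 11.1628
EBC = 11.1628·1.97

21.9907 EBC


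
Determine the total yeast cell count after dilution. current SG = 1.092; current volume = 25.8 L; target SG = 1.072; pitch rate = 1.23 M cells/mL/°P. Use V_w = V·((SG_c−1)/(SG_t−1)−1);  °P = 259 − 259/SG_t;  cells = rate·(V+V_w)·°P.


V_w = 25.8·((1.092−1)/(1.072−1)−1) = 7.1667
V_final = 25.8 + 7.1667 = 32.9667
°P = 259 − 259/1.072 = 17.3955
cells = 1.23·32.9667·17.3955

705.3710 billion cells


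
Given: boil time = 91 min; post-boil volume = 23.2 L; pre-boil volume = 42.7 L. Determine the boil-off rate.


rate = (V_pre − V_post) / (t_min/60)
rate = (42.7 − 23.2) / (91/60)

12.8571 L/hr


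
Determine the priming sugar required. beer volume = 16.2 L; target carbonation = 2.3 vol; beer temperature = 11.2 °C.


residual = 14.695·(0.01821 + 0.09011·e^(−0.04·T));  sugar = (target − residual)·4.0·V
residual = 14.695·(0.01821 + 0.09011·e^(−0.04·11.2)) = 1.1136
sugar = (2.3 − 1.1136)·4.0·16.2

76.8779 g


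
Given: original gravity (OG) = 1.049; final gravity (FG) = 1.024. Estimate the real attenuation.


AA = (OG−FG)/(OG−1)·100;  RA = AA·0.8192
AA = (1.049 − 1.024)/(1.049 − 1)·100 = 51.0204
RA = 51.0204·0.8192

41.7959 %


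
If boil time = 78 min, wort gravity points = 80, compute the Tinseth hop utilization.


U = 1.65·0.000125^(GP/1000) · (1 − e^(−0.04·t))/4.15
bigness = 1.65·0.000125^(80/1000) = 0.8040
boil_factor = (1 − e^(−0.04·78))/4.15 = 0.2303
U = 0.8040 · 0.2303

0.1852


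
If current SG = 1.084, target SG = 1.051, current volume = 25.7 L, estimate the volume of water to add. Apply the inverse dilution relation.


V_water = V·((SG_curr − 1)/(SG_target − 1) − 1)
V_water = 25.7·((1.084 − 1)/(1.051 − 1) − 1)

16.6294 L


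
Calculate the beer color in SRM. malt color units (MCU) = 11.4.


SRM = 1.4922 · MCU^0.6859
SRM = 1.4922 · 11.4^0.6859

7.9206 SRM


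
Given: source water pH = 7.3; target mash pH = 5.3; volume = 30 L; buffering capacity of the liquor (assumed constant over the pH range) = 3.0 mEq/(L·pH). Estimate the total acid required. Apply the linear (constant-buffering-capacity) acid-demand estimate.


acid = buffering capacity · (pH_source − pH_target) · V
acid = 3.0 · (7.3 − 5.3) · 30

180.0000 mEq


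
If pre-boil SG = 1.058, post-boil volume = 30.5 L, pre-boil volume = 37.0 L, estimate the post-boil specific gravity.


SG_post = 1 + (SG_pre − 1)·V_pre/V_post
pts_pre = (1.058 − 1)·1000 = 58.0000
pts_post = 58.0000·37.0/30.5 = 70.3607
SG_post = 1 + 70.3607/1000

1.0704


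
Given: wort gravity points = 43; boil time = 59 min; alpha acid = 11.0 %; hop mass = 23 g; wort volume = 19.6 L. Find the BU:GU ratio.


U = 1.65·0.000125^(GP/1000)·(1−e^(−0.04t))/4.15;  IBU = (α/100)·m·U·1000/V;  BU:GU = IBU/GP
U = 1.65·0.000125^(43/1000)·(1−e^(−0.04·59))/4.15 = 0.2446
IBU = (11.0/100)·23·0.2446·1000/19.6 = 31.5787
BU:GU = 31.5787/43

0.7344


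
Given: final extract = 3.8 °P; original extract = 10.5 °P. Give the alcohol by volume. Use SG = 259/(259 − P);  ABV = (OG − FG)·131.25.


OG = 259/(259 − 10.5) = 1.0423
FG = 259/(259 − 3.8) = 1.0149
ABV = (1.0423 − 1.0149)·131.25

3.5914 % ABV


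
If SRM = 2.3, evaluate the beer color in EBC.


EBC = SRM · 1.97
EBC = 2.3 · 1.97

4.5310 EBC


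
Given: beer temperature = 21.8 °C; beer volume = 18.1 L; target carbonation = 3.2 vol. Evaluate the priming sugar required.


residual = 14.695·(0.01821 + 0.09011·e^(−0.04·T));  sugar = (target − residual)·4.0·V
residual = 14.695·(0.01821 + 0.09011·e^(−0.04·21.8)) = 0.8212
sugar = (3.2 − 0.8212)·4.0·18.1

172.2216 g


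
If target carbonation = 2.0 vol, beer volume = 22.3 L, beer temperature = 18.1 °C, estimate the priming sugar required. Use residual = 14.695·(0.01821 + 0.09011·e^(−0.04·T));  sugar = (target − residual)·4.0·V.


residual = 14.695·(0.01821 + 0.09011·e^(−0.04·18.1)) = 0.9096
sugar = (2.0 − 0.9096)·4.0·22.3

97.2669 g


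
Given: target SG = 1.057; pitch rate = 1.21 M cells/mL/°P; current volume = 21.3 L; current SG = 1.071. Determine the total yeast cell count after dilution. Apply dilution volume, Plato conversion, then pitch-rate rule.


V_w = V·((SG_c−1)/(SG_t−1)−1);  °P = 259 − 259/SG_t;  cells = rate·(V+V_w)·°P
V_w = 21.3·((1.071−1)/(1.057−1)−1) = 5.2316
V_final = 21.3 + 5.2316 = 26.5316
°P = 259 − 259/1.057 = 13.9669
cells = 1.21·26.5316·13.9669

448.3819 billion cells


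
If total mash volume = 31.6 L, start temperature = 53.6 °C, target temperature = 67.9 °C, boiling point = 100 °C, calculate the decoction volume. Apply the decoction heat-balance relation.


V_dec = V_total·(T_target − T_start)/(T_boil − T_start)
V_dec = 31.6·(67.9 − 53.6)/(100 − 53.6)

9.7388 L


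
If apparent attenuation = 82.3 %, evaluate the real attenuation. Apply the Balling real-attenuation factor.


RA = AA · 0.8192
RA = 82.3 · 0.8192

67.4202 %


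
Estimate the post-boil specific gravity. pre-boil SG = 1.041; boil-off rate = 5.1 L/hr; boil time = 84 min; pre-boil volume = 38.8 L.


V_post = V_pre − rate·(t/60);  SG_post = 1 + (SG_pre−1)·V_pre/V_post
V_post = 38.8 − 5.1·(84/60) = 31.6600
SG_post = 1 + (1.041 − 1)·38.8/31.6600

1.0502


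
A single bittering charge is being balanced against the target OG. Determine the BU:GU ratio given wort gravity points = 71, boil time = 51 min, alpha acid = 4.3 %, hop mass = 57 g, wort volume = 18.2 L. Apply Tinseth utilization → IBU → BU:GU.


U = 1.65·0.000125^(GP/1000)·(1−e^(−0.04t))/4.15;  IBU = (α/100)·m·U·1000/V;  BU:GU = IBU/GP
U = 1.65·0.000125^(71/1000)·(1−e^(−0.04·51))/4.15 = 0.1827
IBU = (4.3/100)·57·0.1827·1000/18.2 = 24.6090
BU:GU = 24.6090/71

0.3466


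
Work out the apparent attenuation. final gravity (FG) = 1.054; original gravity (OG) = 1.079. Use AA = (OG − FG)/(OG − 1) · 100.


AA = (1.079 − 1.054)/(1.079 − 1) · 100

31.6456 %


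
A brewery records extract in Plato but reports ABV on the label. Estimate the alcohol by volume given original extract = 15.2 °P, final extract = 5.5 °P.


SG = 259/(259 − P);  ABV = (OG − FG)·131.25
OG = 259/(259 − 15.2) = 1.0623
FG = 259/(259 − 5.5) = 1.0217
ABV = (1.0623 − 1.0217)·131.25

5.3353 % ABV


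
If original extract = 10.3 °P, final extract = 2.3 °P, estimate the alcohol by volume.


SG = 259/(259 − P);  ABV = (OG − FG)·131.25
OG = 259/(259 − 10.3) = 1.0414
FG = 259/(259 − 2.3) = 1.0090
ABV = (1.0414 − 1.0090)·131.25

4.2598 % ABV


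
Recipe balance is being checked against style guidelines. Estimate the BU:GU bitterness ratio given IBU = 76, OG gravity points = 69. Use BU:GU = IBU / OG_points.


BU:GU = 76 / 69

1.1014


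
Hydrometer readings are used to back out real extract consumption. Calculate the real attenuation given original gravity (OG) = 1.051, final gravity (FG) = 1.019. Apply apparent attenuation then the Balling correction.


AA = (OG−FG)/(OG−1)·100;  RA = AA·0.8192
AA = (1.051 − 1.019)/(1.051 − 1)·100 = 62.7451
RA = 62.7451·0.8192

51.4008 %


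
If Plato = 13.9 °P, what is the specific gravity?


SG = 259/(259 − P)
SG = 259/(259 − 13.9)

1.0567


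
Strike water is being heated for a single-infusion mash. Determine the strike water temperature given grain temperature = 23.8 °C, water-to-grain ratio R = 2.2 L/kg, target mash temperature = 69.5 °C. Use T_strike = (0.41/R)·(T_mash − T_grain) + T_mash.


T_strike = (0.41/2.2)·(69.5 − 23.8) + 69.5

78.0168 °C


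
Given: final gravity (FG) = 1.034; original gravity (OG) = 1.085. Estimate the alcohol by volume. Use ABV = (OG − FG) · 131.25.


ABV = (1.085 − 1.034) · 131.25

6.6937 % ABV


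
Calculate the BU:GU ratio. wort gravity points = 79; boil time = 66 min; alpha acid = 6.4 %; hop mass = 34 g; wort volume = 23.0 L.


U = 1.65·0.000125^(GP/1000)·(1−e^(−0.04t))/4.15;  IBU = (α/100)·m·U·1000/V;  BU:GU = IBU/GP
U = 1.65·0.000125^(79/1000)·(1−e^(−0.04·66))/4.15 = 0.1815
IBU = (6.4/100)·34·0.1815·1000/23.0 = 17.1739
BU:GU = 17.1739/79

0.2174


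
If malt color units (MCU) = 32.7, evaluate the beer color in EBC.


SRM = 1.4922·MCU^0.6859;  EBC = SRM·1.97
SRM = 1.4922·32.7^0.6859 = 16.3176
EBC = 16.3176·1.97

32.1456 EBC


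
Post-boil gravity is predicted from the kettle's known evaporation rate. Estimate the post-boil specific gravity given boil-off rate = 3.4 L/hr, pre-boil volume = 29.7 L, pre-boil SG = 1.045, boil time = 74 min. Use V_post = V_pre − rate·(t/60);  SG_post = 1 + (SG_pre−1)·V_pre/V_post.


V_post = 29.7 − 3.4·(74/60) = 25.5067
SG_post = 1 + (1.045 − 1)·29.7/25.5067

1.0524


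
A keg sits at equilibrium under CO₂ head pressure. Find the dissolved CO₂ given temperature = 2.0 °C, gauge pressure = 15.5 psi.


vols = (P + 14.695)·(0.01821 + 0.09011·e^(−0.04·T))
vols = (15.5 + 14.695)·(0.01821 + 0.09011·e^(−0.04·2.0))

3.0615 volumes


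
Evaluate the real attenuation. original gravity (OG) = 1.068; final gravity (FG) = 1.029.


AA = (OG−FG)/(OG−1)·100;  RA = AA·0.8192
AA = (1.068 − 1.029)/(1.068 − 1)·100 = 57.3529
RA = 57.3529·0.8192

46.9835 %


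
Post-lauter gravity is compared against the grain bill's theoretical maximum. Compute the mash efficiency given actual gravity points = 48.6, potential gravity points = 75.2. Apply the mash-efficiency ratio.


efficiency = actual / potential × 100
efficiency = 48.6 / 75.2 × 100

64.6277 %


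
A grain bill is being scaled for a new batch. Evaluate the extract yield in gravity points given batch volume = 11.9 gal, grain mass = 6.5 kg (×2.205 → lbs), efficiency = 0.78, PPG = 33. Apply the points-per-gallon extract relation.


points = lbs × PPG × eff / vol
lbs = 6.5 × 2.205 = 14.3325
points = 14.3325 × 33 × 0.78 / 11.9

31.0016 points


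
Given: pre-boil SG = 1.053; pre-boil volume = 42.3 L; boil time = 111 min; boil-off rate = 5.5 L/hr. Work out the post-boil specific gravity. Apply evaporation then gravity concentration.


V_post = V_pre − rate·(t/60);  SG_post = 1 + (SG_pre−1)·V_pre/V_post
V_post = 42.3 − 5.5·(111/60) = 32.1250
SG_post = 1 + (1.053 − 1)·42.3/32.1250

1.0698


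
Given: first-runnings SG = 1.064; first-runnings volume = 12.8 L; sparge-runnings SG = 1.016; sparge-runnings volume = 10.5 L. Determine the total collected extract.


total = Σ (SG_i − 1)·1000·V_i
first = (1.064 − 1)·1000·12.8 = 819.2000
sparge = (1.016 − 1)·1000·10.5 = 168.0000
total = 819.2000 + 168.0000

987.2000 gravity·L


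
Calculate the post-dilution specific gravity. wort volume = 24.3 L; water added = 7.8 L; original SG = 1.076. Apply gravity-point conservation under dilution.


SG_new = 1 + (SG_old − 1)·V_old/(V_old + V_water)
pts = (1.076 − 1)·1000·24.3/(24.3 + 7.8) = 57.5327
SG_new = 1 + 57.5327/1000

1.0575


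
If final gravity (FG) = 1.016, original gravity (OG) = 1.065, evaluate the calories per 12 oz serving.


ABW = (OG−FG)·131.25·0.79/FG;  °P = 259 − 259/SG (for OG→OE and FG→AE);  RE = 0.1808·OE + 0.8192·AE;  Cal = (6.9·ABW + 4·(RE−0.1))·FG·3.55
ABW = (1.065 − 1.016)·131.25·0.79/1.016 = 5.0007
OE = 259 − 259/1.065 = 15.8075 °P
AE = 259 − 259/1.016 = 4.0787 °P
RE = 0.1808·15.8075 + 0.8192·4.0787 = 6.1993 °P
Cal = (6.9·5.0007 + 4·(6.1993−0.1))·1.016·3.55

212.4473 kcal


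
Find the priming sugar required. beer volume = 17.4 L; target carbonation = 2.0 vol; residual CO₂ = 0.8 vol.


sugar = (target − residual)·4.0·V
sugar = (2.0 − 0.8)·4.0·17.4

83.5200 g


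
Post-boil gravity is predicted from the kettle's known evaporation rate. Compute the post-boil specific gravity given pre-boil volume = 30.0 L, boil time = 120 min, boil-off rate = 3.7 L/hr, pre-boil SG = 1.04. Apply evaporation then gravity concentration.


V_post = V_pre − rate·(t/60);  SG_post = 1 + (SG_pre−1)·V_pre/V_post
V_post = 30.0 − 3.7·(120/60) = 22.6000
SG_post = 1 + (1.04 − 1)·30.0/22.6000

1.0531


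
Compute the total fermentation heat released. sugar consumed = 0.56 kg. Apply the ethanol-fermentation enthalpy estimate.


Q = m_sugar · 590 kJ/kg
Q = 0.56 · 590

330.4000 kJ


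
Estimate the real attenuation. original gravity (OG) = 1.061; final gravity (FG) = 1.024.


AA = (OG−FG)/(OG−1)·100;  RA = AA·0.8192
AA = (1.061 − 1.024)/(1.061 − 1)·100 = 60.6557
RA = 60.6557·0.8192

49.6892 %


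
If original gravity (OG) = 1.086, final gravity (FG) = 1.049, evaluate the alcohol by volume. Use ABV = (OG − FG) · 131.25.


ABV = (1.086 − 1.049) · 131.25

4.8563 % ABV


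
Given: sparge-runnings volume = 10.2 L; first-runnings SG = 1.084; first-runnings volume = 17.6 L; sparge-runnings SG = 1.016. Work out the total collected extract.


total = Σ (SG_i − 1)·1000·V_i
first = (1.084 − 1)·1000·17.6 = 1478.4000
sparge = (1.016 − 1)·1000·10.2 = 163.2000
total = 1478.4000 + 163.2000

1641.6000 gravity·L


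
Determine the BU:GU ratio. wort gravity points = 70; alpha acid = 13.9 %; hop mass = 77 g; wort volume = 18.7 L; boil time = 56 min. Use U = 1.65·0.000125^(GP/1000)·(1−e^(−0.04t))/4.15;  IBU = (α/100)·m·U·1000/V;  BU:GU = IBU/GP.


U = 1.65·0.000125^(70/1000)·(1−e^(−0.04·56))/4.15 = 0.1894
IBU = (13.9/100)·77·0.1894·1000/18.7 = 108.3922
BU:GU = 108.3922/70

1.5485


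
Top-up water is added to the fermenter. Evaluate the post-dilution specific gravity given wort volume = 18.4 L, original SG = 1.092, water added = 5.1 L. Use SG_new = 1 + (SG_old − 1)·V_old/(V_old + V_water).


pts = (1.092 − 1)·1000·18.4/(18.4 + 5.1) = 72.0340
SG_new = 1 + 72.0340/1000

1.0720


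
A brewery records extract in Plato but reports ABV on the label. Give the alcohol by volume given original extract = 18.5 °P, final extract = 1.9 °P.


SG = 259/(259 − P);  ABV = (OG − FG)·131.25
OG = 259/(259 − 18.5) = 1.0769
FG = 259/(259 − 1.9) = 1.0074
ABV = (1.0769 − 1.0074)·131.25

9.1262 % ABV


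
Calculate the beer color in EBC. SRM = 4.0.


EBC = SRM · 1.97
EBC = 4.0 · 1.97

7.8800 EBC


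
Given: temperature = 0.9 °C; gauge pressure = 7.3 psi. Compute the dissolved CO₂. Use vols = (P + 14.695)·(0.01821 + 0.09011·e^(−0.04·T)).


vols = (7.3 + 14.695)·(0.01821 + 0.09011·e^(−0.04·0.9))

2.3124 volumes


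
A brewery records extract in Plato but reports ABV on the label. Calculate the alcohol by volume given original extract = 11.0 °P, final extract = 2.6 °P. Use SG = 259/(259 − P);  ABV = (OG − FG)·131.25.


OG = 259/(259 − 11.0) = 1.0444
FG = 259/(259 − 2.6) = 1.0101
ABV = (1.0444 − 1.0101)·131.25

4.4906 % ABV


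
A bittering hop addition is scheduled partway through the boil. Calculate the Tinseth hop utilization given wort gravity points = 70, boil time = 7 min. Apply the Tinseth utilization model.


U = 1.65·0.000125^(GP/1000) · (1 − e^(−0.04·t))/4.15
bigness = 1.65·0.000125^(70/1000) = 0.8796
boil_factor = (1 − e^(−0.04·7))/4.15 = 0.0588
U = 0.8796 · 0.0588

0.0518


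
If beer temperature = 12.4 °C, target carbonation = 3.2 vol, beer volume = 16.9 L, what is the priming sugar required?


residual = 14.695·(0.01821 + 0.09011·e^(−0.04·T));  sugar = (target − residual)·4.0·V
residual = 14.695·(0.01821 + 0.09011·e^(−0.04·12.4)) = 1.0740
sugar = (3.2 − 1.0740)·4.0·16.9

143.7201 g


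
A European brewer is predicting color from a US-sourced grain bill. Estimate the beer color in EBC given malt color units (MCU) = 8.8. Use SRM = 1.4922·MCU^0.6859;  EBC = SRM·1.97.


SRM = 1.4922·8.8^0.6859 = 6.6320
EBC = 6.6320·1.97

13.0651 EBC


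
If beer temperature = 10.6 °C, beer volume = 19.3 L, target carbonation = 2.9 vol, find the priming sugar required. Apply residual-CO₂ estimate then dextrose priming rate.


residual = 14.695·(0.01821 + 0.09011·e^(−0.04·T));  sugar = (target − residual)·4.0·V
residual = 14.695·(0.01821 + 0.09011·e^(−0.04·10.6)) = 1.1342
sugar = (2.9 − 1.1342)·4.0·19.3

136.3227 g


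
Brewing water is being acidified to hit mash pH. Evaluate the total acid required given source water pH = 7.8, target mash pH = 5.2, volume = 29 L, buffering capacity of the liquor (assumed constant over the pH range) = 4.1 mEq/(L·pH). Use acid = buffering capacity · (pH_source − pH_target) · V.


acid = 4.1 · (7.8 − 5.2) · 29

309.1400 mEq


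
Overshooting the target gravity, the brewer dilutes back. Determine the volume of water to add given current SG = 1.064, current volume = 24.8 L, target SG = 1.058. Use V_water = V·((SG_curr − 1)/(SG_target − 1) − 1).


V_water = 24.8·((1.064 − 1)/(1.058 − 1) − 1)

2.5655 L


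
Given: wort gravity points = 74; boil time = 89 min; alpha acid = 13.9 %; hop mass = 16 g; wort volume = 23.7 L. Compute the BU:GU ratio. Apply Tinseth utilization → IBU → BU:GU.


U = 1.65·0.000125^(GP/1000)·(1−e^(−0.04t))/4.15;  IBU = (α/100)·m·U·1000/V;  BU:GU = IBU/GP
U = 1.65·0.000125^(74/1000)·(1−e^(−0.04·89))/4.15 = 0.1986
IBU = (13.9/100)·16·0.1986·1000/23.7 = 18.6408
BU:GU = 18.6408/74

0.2519


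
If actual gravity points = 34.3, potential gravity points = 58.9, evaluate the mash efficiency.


efficiency = actual / potential × 100
efficiency = 34.3 / 58.9 × 100

58.2343 %


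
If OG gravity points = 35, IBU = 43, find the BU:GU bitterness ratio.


BU:GU = IBU / OG_points
BU:GU = 43 / 35

1.2286


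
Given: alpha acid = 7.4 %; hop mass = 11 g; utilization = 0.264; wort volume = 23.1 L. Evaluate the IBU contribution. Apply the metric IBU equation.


IBU = (α/100)·mass·U·1000 / V
IBU = (7.4/100)·11·0.264·1000 / 23.1

9.3029 IBU


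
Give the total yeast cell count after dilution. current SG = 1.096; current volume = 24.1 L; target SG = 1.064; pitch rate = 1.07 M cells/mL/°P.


V_w = V·((SG_c−1)/(SG_t−1)−1);  °P = 259 − 259/SG_t;  cells = rate·(V+V_w)·°P
V_w = 24.1·((1.096−1)/(1.064−1)−1) = 12.0500
V_final = 24.1 + 12.0500 = 36.1500
°P = 259 − 259/1.064 = 15.5789
cells = 1.07·36.1500·15.5789

602.6015 billion cells


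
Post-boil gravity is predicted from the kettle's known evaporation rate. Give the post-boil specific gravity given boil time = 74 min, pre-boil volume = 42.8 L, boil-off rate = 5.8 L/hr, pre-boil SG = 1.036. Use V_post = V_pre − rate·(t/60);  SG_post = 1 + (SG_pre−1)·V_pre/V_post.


V_post = 42.8 − 5.8·(74/60) = 35.6467
SG_post = 1 + (1.036 − 1)·42.8/35.6467

1.0432


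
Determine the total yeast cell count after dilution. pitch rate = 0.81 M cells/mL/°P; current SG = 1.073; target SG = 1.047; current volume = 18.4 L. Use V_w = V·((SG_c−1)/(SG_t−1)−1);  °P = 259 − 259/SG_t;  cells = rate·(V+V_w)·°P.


V_w = 18.4·((1.073−1)/(1.047−1)−1) = 10.1787
V_final = 18.4 + 10.1787 = 28.5787
°P = 259 − 259/1.047 = 11.6266
cells = 0.81·28.5787·11.6266

269.1403 billion cells


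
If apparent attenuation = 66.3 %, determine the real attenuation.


RA = AA · 0.8192
RA = 66.3 · 0.8192

54.3130 %


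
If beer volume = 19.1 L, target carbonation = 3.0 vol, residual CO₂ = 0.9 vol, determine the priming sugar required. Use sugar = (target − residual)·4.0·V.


sugar = (3.0 − 0.9)·4.0·19.1

160.4400 g


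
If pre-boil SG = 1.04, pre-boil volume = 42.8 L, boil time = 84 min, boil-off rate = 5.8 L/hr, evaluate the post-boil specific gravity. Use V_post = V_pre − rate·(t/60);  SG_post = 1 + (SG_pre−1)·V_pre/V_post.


V_post = 42.8 − 5.8·(84/60) = 34.6800
SG_post = 1 + (1.04 − 1)·42.8/34.6800

1.0494


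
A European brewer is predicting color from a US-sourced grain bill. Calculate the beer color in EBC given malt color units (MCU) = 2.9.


SRM = 1.4922·MCU^0.6859;  EBC = SRM·1.97
SRM = 1.4922·2.9^0.6859 = 3.0973
EBC = 3.0973·1.97

6.1017 EBC


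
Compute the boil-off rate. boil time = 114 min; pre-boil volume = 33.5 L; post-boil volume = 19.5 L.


rate = (V_pre − V_post) / (t_min/60)
rate = (33.5 − 19.5) / (114/60)

7.3684 L/hr


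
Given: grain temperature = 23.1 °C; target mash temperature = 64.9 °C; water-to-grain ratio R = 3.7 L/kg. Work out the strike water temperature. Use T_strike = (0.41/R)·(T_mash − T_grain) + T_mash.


T_strike = (0.41/3.7)·(64.9 − 23.1) + 64.9

69.5319 °C


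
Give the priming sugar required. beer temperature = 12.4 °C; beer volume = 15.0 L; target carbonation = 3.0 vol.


residual = 14.695·(0.01821 + 0.09011·e^(−0.04·T));  sugar = (target − residual)·4.0·V
residual = 14.695·(0.01821 + 0.09011·e^(−0.04·12.4)) = 1.0740
sugar = (3.0 − 1.0740)·4.0·15.0

115.5622 g


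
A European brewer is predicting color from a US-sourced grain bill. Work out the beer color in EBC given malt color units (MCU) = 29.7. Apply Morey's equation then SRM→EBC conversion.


SRM = 1.4922·MCU^0.6859;  EBC = SRM·1.97
SRM = 1.4922·29.7^0.6859 = 15.2753
EBC = 15.2753·1.97

30.0924 EBC


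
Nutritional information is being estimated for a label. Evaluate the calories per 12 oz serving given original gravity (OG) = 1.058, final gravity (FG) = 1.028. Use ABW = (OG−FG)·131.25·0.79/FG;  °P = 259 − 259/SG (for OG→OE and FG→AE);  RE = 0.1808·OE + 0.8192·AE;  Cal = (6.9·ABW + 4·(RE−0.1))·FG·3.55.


ABW = (1.058 − 1.028)·131.25·0.79/1.028 = 3.0259
OE = 259 − 259/1.058 = 14.1985 °P
AE = 259 − 259/1.028 = 7.0545 °P
RE = 0.1808·14.1985 + 0.8192·7.0545 = 8.3461 °P
Cal = (6.9·3.0259 + 4·(8.3461−0.1))·1.028·3.55

196.5682 kcal


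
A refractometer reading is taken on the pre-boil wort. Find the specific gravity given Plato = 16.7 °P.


SG = 259/(259 − P)
SG = 259/(259 − 16.7)

1.0689


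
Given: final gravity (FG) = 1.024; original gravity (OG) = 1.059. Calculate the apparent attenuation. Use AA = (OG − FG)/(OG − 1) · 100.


AA = (1.059 − 1.024)/(1.059 − 1) · 100

59.3220 %


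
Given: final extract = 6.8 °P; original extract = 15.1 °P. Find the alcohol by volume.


SG = 259/(259 − P);  ABV = (OG − FG)·131.25
OG = 259/(259 − 15.1) = 1.0619
FG = 259/(259 − 6.8) = 1.0270
ABV = (1.0619 − 1.0270)·131.25

4.5869 % ABV


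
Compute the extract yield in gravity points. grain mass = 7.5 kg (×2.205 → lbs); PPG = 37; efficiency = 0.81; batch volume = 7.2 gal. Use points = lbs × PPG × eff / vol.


lbs = 7.5 × 2.205 = 16.5375
points = 16.5375 × 37 × 0.81 / 7.2

68.8373 points


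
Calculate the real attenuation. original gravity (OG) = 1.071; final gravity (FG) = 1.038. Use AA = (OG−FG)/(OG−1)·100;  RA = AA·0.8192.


AA = (1.071 − 1.038)/(1.071 − 1)·100 = 46.4789
RA = 46.4789·0.8192

38.0755 %


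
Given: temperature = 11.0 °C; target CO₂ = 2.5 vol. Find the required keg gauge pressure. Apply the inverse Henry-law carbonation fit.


psi = vols/(0.01821 + 0.09011·e^(−0.04·T)) − 14.695
psi = 2.5/(0.01821 + 0.09011·e^(−0.04·11.0)) − 14.695

18.0944 psi


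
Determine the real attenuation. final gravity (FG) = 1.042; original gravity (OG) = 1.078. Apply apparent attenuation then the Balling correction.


AA = (OG−FG)/(OG−1)·100;  RA = AA·0.8192
AA = (1.078 − 1.042)/(1.078 − 1)·100 = 46.1538
RA = 46.1538·0.8192

37.8092 %


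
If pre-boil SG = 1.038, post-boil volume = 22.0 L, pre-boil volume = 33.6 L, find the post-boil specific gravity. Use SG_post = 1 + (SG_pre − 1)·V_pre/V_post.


pts_pre = (1.038 − 1)·1000 = 38.0000
pts_post = 38.0000·33.6/22.0 = 58.0364
SG_post = 1 + 58.0364/1000

1.0580


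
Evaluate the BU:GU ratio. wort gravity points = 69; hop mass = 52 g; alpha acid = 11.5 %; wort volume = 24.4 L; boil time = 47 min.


U = 1.65·0.000125^(GP/1000)·(1−e^(−0.04t))/4.15;  IBU = (α/100)·m·U·1000/V;  BU:GU = IBU/GP
U = 1.65·0.000125^(69/1000)·(1−e^(−0.04·47))/4.15 = 0.1812
IBU = (11.5/100)·52·0.1812·1000/24.4 = 44.4148
BU:GU = 44.4148/69

0.6437


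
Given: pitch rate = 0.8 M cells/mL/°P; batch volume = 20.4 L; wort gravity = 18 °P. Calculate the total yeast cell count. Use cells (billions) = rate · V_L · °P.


cells = 0.8 · 20.4 · 18

293.7600 billion cells


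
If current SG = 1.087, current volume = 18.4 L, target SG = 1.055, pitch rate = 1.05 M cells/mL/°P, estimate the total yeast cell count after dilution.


V_w = V·((SG_c−1)/(SG_t−1)−1);  °P = 259 − 259/SG_t;  cells = rate·(V+V_w)·°P
V_w = 18.4·((1.087−1)/(1.055−1)−1) = 10.7055
V_final = 18.4 + 10.7055 = 29.1055
°P = 259 − 259/1.055 = 13.5024
cells = 1.05·29.1055·13.5024

412.6422 billion cells


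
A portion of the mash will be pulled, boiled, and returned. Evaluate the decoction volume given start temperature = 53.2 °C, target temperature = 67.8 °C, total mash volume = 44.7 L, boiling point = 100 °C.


V_dec = V_total·(T_target − T_start)/(T_boil − T_start)
V_dec = 44.7·(67.8 − 53.2)/(100 − 53.2)

13.9449 L


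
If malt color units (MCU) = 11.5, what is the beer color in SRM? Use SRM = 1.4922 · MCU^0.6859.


SRM = 1.4922 · 11.5^0.6859

7.9682 SRM


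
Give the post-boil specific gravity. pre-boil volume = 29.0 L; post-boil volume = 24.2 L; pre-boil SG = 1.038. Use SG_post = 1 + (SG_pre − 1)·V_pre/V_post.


pts_pre = (1.038 − 1)·1000 = 38.0000
pts_post = 38.0000·29.0/24.2 = 45.5372
SG_post = 1 + 45.5372/1000

1.0455


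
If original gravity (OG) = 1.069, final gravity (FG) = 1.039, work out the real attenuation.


AA = (OG−FG)/(OG−1)·100;  RA = AA·0.8192
AA = (1.069 − 1.039)/(1.069 − 1)·100 = 43.4783
RA = 43.4783·0.8192

35.6174 %


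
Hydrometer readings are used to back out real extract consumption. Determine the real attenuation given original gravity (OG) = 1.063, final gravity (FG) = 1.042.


AA = (OG−FG)/(OG−1)·100;  RA = AA·0.8192
AA = (1.063 − 1.042)/(1.063 − 1)·100 = 33.3333
RA = 33.3333·0.8192

27.3067 %


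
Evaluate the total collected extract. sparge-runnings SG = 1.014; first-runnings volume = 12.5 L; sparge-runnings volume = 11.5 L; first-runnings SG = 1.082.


total = Σ (SG_i − 1)·1000·V_i
first = (1.082 − 1)·1000·12.5 = 1025.0000
sparge = (1.014 − 1)·1000·11.5 = 161.0000
total = 1025.0000 + 161.0000

1186.0000 gravity·L


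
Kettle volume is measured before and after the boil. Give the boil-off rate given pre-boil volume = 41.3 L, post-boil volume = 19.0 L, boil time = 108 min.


rate = (V_pre − V_post) / (t_min/60)
rate = (41.3 − 19.0) / (108/60)

12.3889 L/hr


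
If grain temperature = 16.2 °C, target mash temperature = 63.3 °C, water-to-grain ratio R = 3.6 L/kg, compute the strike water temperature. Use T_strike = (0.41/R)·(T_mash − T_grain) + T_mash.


T_strike = (0.41/3.6)·(63.3 − 16.2) + 63.3

68.6642 °C


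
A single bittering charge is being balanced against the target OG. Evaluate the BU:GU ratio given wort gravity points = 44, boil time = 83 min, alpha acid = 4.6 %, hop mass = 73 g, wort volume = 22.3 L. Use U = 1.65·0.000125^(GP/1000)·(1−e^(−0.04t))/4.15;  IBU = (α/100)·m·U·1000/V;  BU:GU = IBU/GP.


U = 1.65·0.000125^(44/1000)·(1−e^(−0.04·83))/4.15 = 0.2581
IBU = (4.6/100)·73·0.2581·1000/22.3 = 38.8583
BU:GU = 38.8583/44

0.8831


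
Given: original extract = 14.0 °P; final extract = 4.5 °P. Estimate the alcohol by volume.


SG = 259/(259 − P);  ABV = (OG − FG)·131.25
OG = 259/(259 − 14.0) = 1.0571
FG = 259/(259 − 4.5) = 1.0177
ABV = (1.0571 − 1.0177)·131.25

5.1793 % ABV


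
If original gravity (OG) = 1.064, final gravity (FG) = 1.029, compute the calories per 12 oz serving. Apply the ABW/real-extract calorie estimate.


ABW = (OG−FG)·131.25·0.79/FG;  °P = 259 − 259/SG (for OG→OE and FG→AE);  RE = 0.1808·OE + 0.8192·AE;  Cal = (6.9·ABW + 4·(RE−0.1))·FG·3.55
ABW = (1.064 − 1.029)·131.25·0.79/1.029 = 3.5268
OE = 259 − 259/1.064 = 15.5789 °P
AE = 259 − 259/1.029 = 7.2993 °P
RE = 0.1808·15.5789 + 0.8192·7.2993 = 8.7963 °P
Cal = (6.9·3.5268 + 4·(8.7963−0.1))·1.029·3.55

215.9621 kcal


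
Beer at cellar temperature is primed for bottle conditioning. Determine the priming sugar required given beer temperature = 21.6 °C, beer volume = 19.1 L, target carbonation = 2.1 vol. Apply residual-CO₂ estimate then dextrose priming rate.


residual = 14.695·(0.01821 + 0.09011·e^(−0.04·T));  sugar = (target − residual)·4.0·V
residual = 14.695·(0.01821 + 0.09011·e^(−0.04·21.6)) = 0.8257
sugar = (2.1 − 0.8257)·4.0·19.1

97.3568 g


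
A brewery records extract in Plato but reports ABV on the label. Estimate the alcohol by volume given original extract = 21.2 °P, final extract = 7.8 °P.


SG = 259/(259 − P);  ABV = (OG − FG)·131.25
OG = 259/(259 − 21.2) = 1.0892
FG = 259/(259 − 7.8) = 1.0311
ABV = (1.0892 − 1.0311)·131.25

7.6256 % ABV


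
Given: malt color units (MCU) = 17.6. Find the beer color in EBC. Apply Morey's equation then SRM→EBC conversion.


SRM = 1.4922·MCU^0.6859;  EBC = SRM·1.97
SRM = 1.4922·17.6^0.6859 = 10.6690
EBC = 10.6690·1.97

21.0180 EBC


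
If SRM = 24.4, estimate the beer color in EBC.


EBC = SRM · 1.97
EBC = 24.4 · 1.97

48.0680 EBC


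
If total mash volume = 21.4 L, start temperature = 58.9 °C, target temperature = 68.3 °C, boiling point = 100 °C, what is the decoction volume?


V_dec = V_total·(T_target − T_start)/(T_boil − T_start)
V_dec = 21.4·(68.3 − 58.9)/(100 − 58.9)

4.8944 L


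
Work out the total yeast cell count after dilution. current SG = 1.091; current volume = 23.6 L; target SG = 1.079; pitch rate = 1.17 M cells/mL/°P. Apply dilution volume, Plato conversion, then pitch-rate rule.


V_w = V·((SG_c−1)/(SG_t−1)−1);  °P = 259 − 259/SG_t;  cells = rate·(V+V_w)·°P
V_w = 23.6·((1.091−1)/(1.079−1)−1) = 3.5848
V_final = 23.6 + 3.5848 = 27.1848
°P = 259 − 259/1.079 = 18.9629
cells = 1.17·27.1848·18.9629

603.1392 billion cells


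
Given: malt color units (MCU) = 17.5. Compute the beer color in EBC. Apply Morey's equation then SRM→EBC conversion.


SRM = 1.4922·MCU^0.6859;  EBC = SRM·1.97
SRM = 1.4922·17.5^0.6859 = 10.6274
EBC = 10.6274·1.97

20.9360 EBC


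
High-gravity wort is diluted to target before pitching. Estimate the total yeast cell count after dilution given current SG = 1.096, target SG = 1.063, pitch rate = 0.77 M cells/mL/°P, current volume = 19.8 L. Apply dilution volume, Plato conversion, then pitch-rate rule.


V_w = V·((SG_c−1)/(SG_t−1)−1);  °P = 259 − 259/SG_t;  cells = rate·(V+V_w)·°P
V_w = 19.8·((1.096−1)/(1.063−1)−1) = 10.3714
V_final = 19.8 + 10.3714 = 30.1714
°P = 259 − 259/1.063 = 15.3500
cells = 0.77·30.1714·15.3500

356.6101 billion cells


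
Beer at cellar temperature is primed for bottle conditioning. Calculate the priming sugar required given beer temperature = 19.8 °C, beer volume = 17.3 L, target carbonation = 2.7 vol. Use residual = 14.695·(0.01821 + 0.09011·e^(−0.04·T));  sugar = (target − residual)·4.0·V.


residual = 14.695·(0.01821 + 0.09011·e^(−0.04·19.8)) = 0.8674
sugar = (2.7 − 0.8674)·4.0·17.3

126.8186 g


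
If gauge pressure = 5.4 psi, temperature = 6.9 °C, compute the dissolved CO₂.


vols = (P + 14.695)·(0.01821 + 0.09011·e^(−0.04·T))
vols = (5.4 + 14.695)·(0.01821 + 0.09011·e^(−0.04·6.9))

1.7400 volumes


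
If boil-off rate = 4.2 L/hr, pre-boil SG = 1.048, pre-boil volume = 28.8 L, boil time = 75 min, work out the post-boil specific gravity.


V_post = V_pre − rate·(t/60);  SG_post = 1 + (SG_pre−1)·V_pre/V_post
V_post = 28.8 − 4.2·(75/60) = 23.5500
SG_post = 1 + (1.048 − 1)·28.8/23.5500

1.0587


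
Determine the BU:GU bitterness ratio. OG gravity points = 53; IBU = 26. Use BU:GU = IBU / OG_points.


BU:GU = 26 / 53

0.4906


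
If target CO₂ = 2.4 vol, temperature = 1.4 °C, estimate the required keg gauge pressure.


psi = vols/(0.01821 + 0.09011·e^(−0.04·T)) − 14.695
psi = 2.4/(0.01821 + 0.09011·e^(−0.04·1.4)) − 14.695

8.5130 psi


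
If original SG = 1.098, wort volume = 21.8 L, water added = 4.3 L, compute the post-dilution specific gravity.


SG_new = 1 + (SG_old − 1)·V_old/(V_old + V_water)
pts = (1.098 − 1)·1000·21.8/(21.8 + 4.3) = 81.8544
SG_new = 1 + 81.8544/1000

1.0819


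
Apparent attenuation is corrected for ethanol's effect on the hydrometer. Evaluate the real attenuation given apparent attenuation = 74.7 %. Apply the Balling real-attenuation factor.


RA = AA · 0.8192
RA = 74.7 · 0.8192

61.1942 %


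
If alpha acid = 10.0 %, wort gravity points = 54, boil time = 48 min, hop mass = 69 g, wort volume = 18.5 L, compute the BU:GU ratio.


U = 1.65·0.000125^(GP/1000)·(1−e^(−0.04t))/4.15;  IBU = (α/100)·m·U·1000/V;  BU:GU = IBU/GP
U = 1.65·0.000125^(54/1000)·(1−e^(−0.04·48))/4.15 = 0.2088
IBU = (10.0/100)·69·0.2088·1000/18.5 = 77.8925
BU:GU = 77.8925/54

1.4425


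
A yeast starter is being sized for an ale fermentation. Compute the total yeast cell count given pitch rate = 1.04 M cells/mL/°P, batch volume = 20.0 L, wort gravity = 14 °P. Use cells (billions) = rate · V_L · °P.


cells = 1.04 · 20.0 · 14

291.2000 billion cells


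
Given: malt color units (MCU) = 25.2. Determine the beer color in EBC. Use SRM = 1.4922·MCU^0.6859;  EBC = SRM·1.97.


SRM = 1.4922·25.2^0.6859 = 13.6473
EBC = 13.6473·1.97

26.8852 EBC


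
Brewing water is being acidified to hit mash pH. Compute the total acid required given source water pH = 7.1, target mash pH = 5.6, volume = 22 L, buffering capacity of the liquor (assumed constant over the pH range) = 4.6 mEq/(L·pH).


acid = buffering capacity · (pH_source − pH_target) · V
acid = 4.6 · (7.1 − 5.6) · 22

151.8000 mEq


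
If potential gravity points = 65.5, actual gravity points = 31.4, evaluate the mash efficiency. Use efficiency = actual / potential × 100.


efficiency = 31.4 / 65.5 × 100

47.9389 %


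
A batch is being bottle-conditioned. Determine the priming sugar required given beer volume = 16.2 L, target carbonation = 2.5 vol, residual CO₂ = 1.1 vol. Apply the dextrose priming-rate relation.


sugar = (target − residual)·4.0·V
sugar = (2.5 − 1.1)·4.0·16.2

90.7200 g


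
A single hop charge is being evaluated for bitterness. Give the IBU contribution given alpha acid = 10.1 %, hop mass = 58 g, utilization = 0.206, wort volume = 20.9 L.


IBU = (α/100)·mass·U·1000 / V
IBU = (10.1/100)·58·0.206·1000 / 20.9

57.7391 IBU


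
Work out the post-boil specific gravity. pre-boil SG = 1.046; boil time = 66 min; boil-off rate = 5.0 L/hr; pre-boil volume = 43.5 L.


V_post = V_pre − rate·(t/60);  SG_post = 1 + (SG_pre−1)·V_pre/V_post
V_post = 43.5 − 5.0·(66/60) = 38.0000
SG_post = 1 + (1.046 − 1)·43.5/38.0000

1.0527


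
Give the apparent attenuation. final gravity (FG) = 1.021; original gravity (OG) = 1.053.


AA = (OG − FG)/(OG − 1) · 100
AA = (1.053 − 1.021)/(1.053 − 1) · 100

60.3774 %


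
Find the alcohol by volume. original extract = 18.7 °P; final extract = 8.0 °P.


SG = 259/(259 − P);  ABV = (OG − FG)·131.25
OG = 259/(259 − 18.7) = 1.0778
FG = 259/(259 − 8.0) = 1.0319
ABV = (1.0778 − 1.0319)·131.25

6.0305 % ABV


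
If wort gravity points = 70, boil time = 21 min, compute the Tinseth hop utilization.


U = 1.65·0.000125^(GP/1000) · (1 − e^(−0.04·t))/4.15
bigness = 1.65·0.000125^(70/1000) = 0.8796
boil_factor = (1 − e^(−0.04·21))/4.15 = 0.1369
U = 0.8796 · 0.1369

0.1204
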